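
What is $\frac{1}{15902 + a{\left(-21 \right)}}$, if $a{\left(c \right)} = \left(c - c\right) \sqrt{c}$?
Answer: $\frac{1}{15902} \approx 6.2885 \cdot 10^{-5}$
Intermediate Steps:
$a{\left(c \right)} = 0$ ($a{\left(c \right)} = 0 \sqrt{c} = 0$)
$\frac{1}{15902 + a{\left(-21 \right)}} = \frac{1}{15902 + 0} = \frac{1}{15902}$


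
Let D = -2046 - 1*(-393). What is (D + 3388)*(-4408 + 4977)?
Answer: 987215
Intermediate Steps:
D = -1653 (D = -2046 + 393 = -1653)
(D + 3388)*(-4408 + 4977) = (-1653 + 3388)*(-4408 + 4977) = 1735*569 = 987215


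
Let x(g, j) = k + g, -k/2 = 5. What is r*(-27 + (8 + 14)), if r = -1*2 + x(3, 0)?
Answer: 45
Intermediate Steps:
k = -10 (k = -2*5 = -10)
x(g, j) = -10 + g
r = -9 (r = -1*2 + (-10 + 3) = -2 - 7 = -9)
r*(-27 + (8 + 14)) = -9*(-27 + (8 + 14)) = -9*(-27 + 22) = -9*(-5) = 45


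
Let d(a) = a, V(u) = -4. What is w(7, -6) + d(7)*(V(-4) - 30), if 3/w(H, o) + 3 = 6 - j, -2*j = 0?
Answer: -237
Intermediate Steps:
j = 0 (j = -½*0 = 0)
w(H, o) = 1 (w(H, o) = 3/(-3 + (6 - 1*0)) = 3/(-3 + (6 + 0)) = 3/(-3 + 6) = 3/3 = 3*(⅓) = 1)
w(7, -6) + d(7)*(V(-4) - 30) = 1 + 7*(-4 - 30) = 1 + 7*(-34) = 1 - 238 = -237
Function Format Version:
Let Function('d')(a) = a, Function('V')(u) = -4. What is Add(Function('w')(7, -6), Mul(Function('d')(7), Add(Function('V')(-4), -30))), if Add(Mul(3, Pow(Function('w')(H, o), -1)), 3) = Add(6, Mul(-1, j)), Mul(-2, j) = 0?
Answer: -237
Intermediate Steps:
j = 0 (j = Mul(Rational(-1, 2), 0) = 0)
Function('w')(H, o) = 1 (Function('w')(H, o) = Mul(3, Pow(Add(-3, Add(6, Mul(-1, 0))), -1)) = Mul(3, Pow(Add(-3, Add(6, 0)), -1)) = Mul(3, Pow(Add(-3, 6), -1)) = Mul(3, Pow(3, -1)) = Mul(3, Rational(1, 3)) = 1)
Add(Function('w')(7, -6), Mul(Function('d')(7), Add(Function('V')(-4), -30))) = Add(1, Mul(7, Add(-4, -30))) = Add(1, Mul(7, -34)) = Add(1, -238) = -237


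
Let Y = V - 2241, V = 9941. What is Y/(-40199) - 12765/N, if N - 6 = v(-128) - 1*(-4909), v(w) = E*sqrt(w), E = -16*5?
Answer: -36192036367/13387030781 - 108928*I*sqrt(2)/333019 ≈ -2.7035 - 0.46258*I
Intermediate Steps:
E = -80
v(w) = -80*sqrt(w)
Y = 7700 (Y = 9941 - 2241 = 7700)
N = 4915 - 640*I*sqrt(2) (N = 6 + (-640*I*sqrt(2) - 1*(-4909)) = 6 + (-640*I*sqrt(2) + 4909) = 6 + (4909 - 640*I*sqrt(2)) = 4915 - 640*I*sqrt(2) ≈ 4915.0 - 905.1*I)
Y/(-40199) - 12765/N = 7700/(-40199) - 12765/(4915 - 640*I*sqrt(2)) = 7700*(-1/40199) - 12765/(4915 - 640*I*sqrt(2)) = -7700/40199 - 12765/(4915 - 640*I*sqrt(2))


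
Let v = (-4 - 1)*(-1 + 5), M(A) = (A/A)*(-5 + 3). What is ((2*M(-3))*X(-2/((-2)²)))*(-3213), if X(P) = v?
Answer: -257040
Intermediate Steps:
M(A) = -2 (M(A) = 1*(-2) = -2)
v = -20 (v = -5*4 = -20)
X(P) = -20
((2*M(-3))*X(-2/((-2)²)))*(-3213) = ((2*(-2))*(-20))*(-3213) = -4*(-20)*(-3213) = 80*(-3213) = -257040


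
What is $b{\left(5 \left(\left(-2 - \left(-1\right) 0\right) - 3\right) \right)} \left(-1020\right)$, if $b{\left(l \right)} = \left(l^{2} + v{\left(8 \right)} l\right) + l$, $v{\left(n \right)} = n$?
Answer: $-408000$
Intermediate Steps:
$b{\left(l \right)} = l^{2} + 9 l$ ($b{\left(l \right)} = \left(l^{2} + 8 l\right) + l = l^{2} + 9 l$)
$b{\left(5 \left(\left(-2 - \left(-1\right) 0\right) - 3\right) \right)} \left(-1020\right) = 5 \left(\left(-2 - \left(-1\right) 0\right) - 3\right) \left(9 + 5 \left(\left(-2 - \left(-1\right) 0\right) - 3\right)\right) \left(-1020\right) = 5 \left(\left(-2 - 0\right) - 3\right) \left(9 + 5 \left(\left(-2 - 0\right) - 3\right)\right) \left(-1020\right) = 5 \left(\left(-2 + 0\right) - 3\right) \left(9 + 5 \left(\left(-2 + 0\right) - 3\right)\right) \left(-1020\right) = 5 \left(-2 - 3\right) \left(9 + 5 \left(-2 - 3\right)\right) \left(-1020\right) = 5 \left(-5\right) \left(9 + 5 \left(-5\right)\right) \left(-1020\right) = - 25 \left(9 - 25\right) \left(-1020\right) = \left(-25\right) \left(-16\right) \left(-1020\right) = 400 \left(-1020\right) = -408000$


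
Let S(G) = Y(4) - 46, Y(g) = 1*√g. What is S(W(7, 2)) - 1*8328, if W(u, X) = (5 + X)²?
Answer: -8372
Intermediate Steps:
Y(g) = √g
S(G) = -44 (S(G) = √4 - 46 = 2 - 46 = -44)
S(W(7, 2)) - 1*8328 = -44 - 1*8328 = -44 - 8328 = -8372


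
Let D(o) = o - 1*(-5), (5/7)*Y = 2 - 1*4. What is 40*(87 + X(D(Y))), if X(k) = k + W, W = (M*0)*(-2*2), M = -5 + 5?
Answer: 3568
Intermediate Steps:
Y = -14/5 (Y = 7*(2 - 1*4)/5 = 7*(2 - 4)/5 = (7/5)*(-2) = -14/5 ≈ -2.8000)
M = 0
D(o) = 5 + o (D(o) = o + 5 = 5 + o)
W = 0 (W = (0*0)*(-2*2) = 0*(-4) = 0)
X(k) = k (X(k) = k + 0 = k)
40*(87 + X(D(Y))) = 40*(87 + (5 - 14/5)) = 40*(87 + 11/5) = 40*(446/5) = 3568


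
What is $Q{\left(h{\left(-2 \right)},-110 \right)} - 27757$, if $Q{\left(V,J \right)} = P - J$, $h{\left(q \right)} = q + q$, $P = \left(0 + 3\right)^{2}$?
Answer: $-27638$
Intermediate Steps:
$P = 9$ ($P = 3^{2} = 9$)
$h{\left(q \right)} = 2 q$
$Q{\left(V,J \right)} = 9 - J$
$Q{\left(h{\left(-2 \right)},-110 \right)} - 27757 = \left(9 - -110\right) - 27757 = \left(9 + 110\right) - 27757 = 119 - 27757 = -27638$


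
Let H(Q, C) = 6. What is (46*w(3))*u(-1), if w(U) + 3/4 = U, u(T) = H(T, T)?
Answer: 621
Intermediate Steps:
u(T) = 6
w(U) = -3/4 + U
(46*w(3))*u(-1) = (46*(-3/4 + 3))*6 = (46*(9/4))*6 = (207/2)*6 = 621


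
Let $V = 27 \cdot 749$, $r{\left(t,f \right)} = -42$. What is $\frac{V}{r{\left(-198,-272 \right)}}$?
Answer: $- \frac{963}{2} \approx -481.5$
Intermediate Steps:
$V = 20223$
$\frac{V}{r{\left(-198,-272 \right)}} = \frac{20223}{-42} = 20223 \left(- \frac{1}{42}\right) = - \frac{963}{2}$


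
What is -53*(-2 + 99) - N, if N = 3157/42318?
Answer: -217559995/42318 ≈ -5141.1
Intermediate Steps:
N = 3157/42318 (N = 3157*(1/42318) = 3157/42318 ≈ 0.074602)
-53*(-2 + 99) - N = -53*(-2 + 99) - 1*3157/42318 = -53*97 - 3157/42318 = -5141 - 3157/42318 = -217559995/42318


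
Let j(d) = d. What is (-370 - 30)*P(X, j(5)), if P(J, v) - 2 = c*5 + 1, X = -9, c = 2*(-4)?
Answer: 14800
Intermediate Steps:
c = -8
P(J, v) = -37 (P(J, v) = 2 + (-8*5 + 1) = 2 + (-40 + 1) = 2 - 39 = -37)
(-370 - 30)*P(X, j(5)) = (-370 - 30)*(-37) = -400*(-37) = 14800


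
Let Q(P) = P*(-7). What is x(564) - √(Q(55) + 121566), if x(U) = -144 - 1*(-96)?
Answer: -48 - √121181 ≈ -396.11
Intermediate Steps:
Q(P) = -7*P
x(U) = -48 (x(U) = -144 + 96 = -48)
x(564) - √(Q(55) + 121566) = -48 - √(-7*55 + 121566) = -48 - √(-385 + 121566) = -48 - √121181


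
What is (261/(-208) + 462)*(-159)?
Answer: -15237765/208 ≈ -73259.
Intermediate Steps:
(261/(-208) + 462)*(-159) = (261*(-1/208) + 462)*(-159) = (-261/208 + 462)*(-159) = (95835/208)*(-159) = -15237765/208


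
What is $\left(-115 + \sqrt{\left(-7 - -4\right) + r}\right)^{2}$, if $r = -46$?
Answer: $13176 - 1610 i \approx 13176.0 - 1610.0 i$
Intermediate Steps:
$\left(-115 + \sqrt{\left(-7 - -4\right) + r}\right)^{2} = \left(-115 + \sqrt{\left(-7 - -4\right) - 46}\right)^{2} = \left(-115 + \sqrt{\left(-7 + 4\right) - 46}\right)^{2} = \left(-115 + \sqrt{-3 - 46}\right)^{2} = \left(-115 + \sqrt{-49}\right)^{2} = \left(-115 + 7 i\right)^{2}$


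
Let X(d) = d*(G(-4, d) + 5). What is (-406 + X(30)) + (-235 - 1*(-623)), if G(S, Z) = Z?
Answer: 1032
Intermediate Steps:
X(d) = d*(5 + d) (X(d) = d*(d + 5) = d*(5 + d))
(-406 + X(30)) + (-235 - 1*(-623)) = (-406 + 30*(5 + 30)) + (-235 - 1*(-623)) = (-406 + 30*35) + (-235 + 623) = (-406 + 1050) + 388 = 644 + 388 = 1032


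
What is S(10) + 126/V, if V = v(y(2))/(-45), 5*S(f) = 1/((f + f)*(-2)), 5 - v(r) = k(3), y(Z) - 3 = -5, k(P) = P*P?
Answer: 283499/200 ≈ 1417.5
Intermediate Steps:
k(P) = P²
y(Z) = -2 (y(Z) = 3 - 5 = -2)
v(r) = -4 (v(r) = 5 - 1*3² = 5 - 1*9 = 5 - 9 = -4)
S(f) = -1/(20*f) (S(f) = (1/((f + f)*(-2)))/5 = (-½/(2*f))/5 = ((1/(2*f))*(-½))/5 = (-1/(4*f))/5 = -1/(20*f))
V = 4/45 (V = -4/(-45) = -4*(-1/45) = 4/45 ≈ 0.088889)
S(10) + 126/V = -1/20/10 + 126/(4/45) = -1/20*⅒ + 126*(45/4) = -1/200 + 2835/2 = 283499/200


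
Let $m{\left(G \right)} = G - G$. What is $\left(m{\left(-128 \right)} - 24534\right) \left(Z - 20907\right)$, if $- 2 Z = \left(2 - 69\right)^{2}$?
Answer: $567998901$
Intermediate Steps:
$m{\left(G \right)} = 0$
$Z = - \frac{4489}{2}$ ($Z = - \frac{\left(2 - 69\right)^{2}}{2} = - \frac{\left(-67\right)^{2}}{2} = \left(- \frac{1}{2}\right) 4489 = - \frac{4489}{2} \approx -2244.5$)
$\left(m{\left(-128 \right)} - 24534\right) \left(Z - 20907\right) = \left(0 - 24534\right) \left(- \frac{4489}{2} - 20907\right) = \left(-24534\right) \left(- \frac{46303}{2}\right) = 567998901$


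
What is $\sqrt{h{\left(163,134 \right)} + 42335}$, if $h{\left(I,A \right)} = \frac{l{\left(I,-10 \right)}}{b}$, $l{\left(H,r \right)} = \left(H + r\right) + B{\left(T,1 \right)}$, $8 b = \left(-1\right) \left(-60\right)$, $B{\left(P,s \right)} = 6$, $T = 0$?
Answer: $\frac{\sqrt{1058905}}{5} \approx 205.81$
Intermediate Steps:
$b = \frac{15}{2}$ ($b = \frac{\left(-1\right) \left(-60\right)}{8} = \frac{1}{8} \cdot 60 = \frac{15}{2} \approx 7.5$)
$l{\left(H,r \right)} = 6 + H + r$ ($l{\left(H,r \right)} = \left(H + r\right) + 6 = 6 + H + r$)
$h{\left(I,A \right)} = - \frac{8}{15} + \frac{2 I}{15}$ ($h{\left(I,A \right)} = \frac{6 + I - 10}{\frac{15}{2}} = \left(-4 + I\right) \frac{2}{15} = - \frac{8}{15} + \frac{2 I}{15}$)
$\sqrt{h{\left(163,134 \right)} + 42335} = \sqrt{\left(- \frac{8}{15} + \frac{2}{15} \cdot 163\right) + 42335} = \sqrt{\left(- \frac{8}{15} + \frac{326}{15}\right) + 42335} = \sqrt{\frac{106}{5} + 42335} = \sqrt{\frac{211781}{5}} = \frac{\sqrt{1058905}}{5}$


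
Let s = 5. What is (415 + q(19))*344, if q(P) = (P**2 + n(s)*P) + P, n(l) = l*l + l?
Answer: 469560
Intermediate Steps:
n(l) = l + l**2 (n(l) = l**2 + l = l + l**2)
q(P) = P**2 + 31*P (q(P) = (P**2 + (5*(1 + 5))*P) + P = (P**2 + (5*6)*P) + P = (P**2 + 30*P) + P = P**2 + 31*P)
(415 + q(19))*344 = (415 + 19*(31 + 19))*344 = (415 + 19*50)*344 = (415 + 950)*344 = 1365*344 = 469560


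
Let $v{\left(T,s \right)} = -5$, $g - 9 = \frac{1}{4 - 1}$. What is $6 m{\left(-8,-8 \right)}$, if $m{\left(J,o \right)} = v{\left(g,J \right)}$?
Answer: $-30$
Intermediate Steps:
$g = \frac{28}{3}$ ($g = 9 + \frac{1}{4 - 1} = 9 + \frac{1}{3} = \frac{28}{3} \approx 9.3333$)
$m{\left(J,o \right)} = -5$
$6 m{\left(-8,-8 \right)} = 6 \left(-5\right) = -30$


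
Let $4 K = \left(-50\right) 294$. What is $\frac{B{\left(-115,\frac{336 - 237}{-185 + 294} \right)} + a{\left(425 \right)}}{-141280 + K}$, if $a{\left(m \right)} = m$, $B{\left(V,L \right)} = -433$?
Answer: $\frac{8}{144955} \approx 5.519 \cdot 10^{-5}$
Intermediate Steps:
$K = -3675$ ($K = \frac{\left(-50\right) 294}{4} = \frac{1}{4} \left(-14700\right) = -3675$)
$\frac{B{\left(-115,\frac{336 - 237}{-185 + 294} \right)} + a{\left(425 \right)}}{-141280 + K} = \frac{-433 + 425}{-141280 - 3675} = - \frac{8}{-144955} = \left(-8\right) \left(- \frac{1}{144955}\right) = \frac{8}{144955}$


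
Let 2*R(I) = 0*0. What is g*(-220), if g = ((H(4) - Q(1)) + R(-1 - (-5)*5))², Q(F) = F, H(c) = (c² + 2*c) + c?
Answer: -160380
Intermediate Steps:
R(I) = 0 (R(I) = (0*0)/2 = (½)*0 = 0)
H(c) = c² + 3*c
g = 729 (g = ((4*(3 + 4) - 1*1) + 0)² = ((4*7 - 1) + 0)² = ((28 - 1) + 0)² = (27 + 0)² = 27² = 729)
g*(-220) = 729*(-220) = -160380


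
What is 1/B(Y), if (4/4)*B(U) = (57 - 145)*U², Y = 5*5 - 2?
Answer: -1/46552 ≈ -2.1481e-5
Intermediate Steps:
Y = 23 (Y = 25 - 2 = 23)
B(U) = -88*U² (B(U) = (57 - 145)*U² = -88*U²)
1/B(Y) = 1/(-88*23²) = 1/(-88*529) = 1/(-46552) = -1/46552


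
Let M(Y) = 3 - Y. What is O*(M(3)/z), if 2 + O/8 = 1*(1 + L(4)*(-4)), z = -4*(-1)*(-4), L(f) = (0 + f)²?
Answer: 0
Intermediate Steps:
L(f) = f²
z = -16 (z = 4*(-4) = -16)
O = -520 (O = -16 + 8*(1*(1 + 4²*(-4))) = -16 + 8*(1*(1 + 16*(-4))) = -16 + 8*(1*(1 - 64)) = -16 + 8*(1*(-63)) = -16 + 8*(-63) = -16 - 504 = -520)
O*(M(3)/z) = -520*(3 - 1*3)/(-16) = -520*(3 - 3)*(-1)/16 = -0*(-1)/16 = -520*0 = 0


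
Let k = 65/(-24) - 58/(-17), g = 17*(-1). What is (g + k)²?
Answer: 44209201/166464 ≈ 265.58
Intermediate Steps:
g = -17
k = 287/408 (k = 65*(-1/24) - 58*(-1/17) = -65/24 + 58/17 = 287/408 ≈ 0.70343)
(g + k)² = (-17 + 287/408)² = (-6649/408)² = 44209201/166464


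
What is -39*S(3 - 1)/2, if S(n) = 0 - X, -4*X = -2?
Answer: 39/4 ≈ 9.7500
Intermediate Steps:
X = ½ (X = -¼*(-2) = ½ ≈ 0.50000)
S(n) = -½ (S(n) = 0 - 1*½ = 0 - ½ = -½)
-39*S(3 - 1)/2 = -(-39)/(2*2) = -39*(-¼) = 39/4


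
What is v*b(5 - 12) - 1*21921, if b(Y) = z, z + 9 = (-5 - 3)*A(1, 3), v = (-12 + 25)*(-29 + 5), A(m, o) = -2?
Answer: -24105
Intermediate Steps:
v = -312 (v = 13*(-24) = -312)
z = 7 (z = -9 + (-5 - 3)*(-2) = -9 - 8*(-2) = -9 + 16 = 7)
b(Y) = 7
v*b(5 - 12) - 1*21921 = -312*7 - 1*21921 = -2184 - 21921 = -24105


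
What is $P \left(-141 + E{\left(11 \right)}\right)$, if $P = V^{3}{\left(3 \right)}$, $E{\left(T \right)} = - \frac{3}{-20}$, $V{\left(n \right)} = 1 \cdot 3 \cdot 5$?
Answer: $- \frac{1901475}{4} \approx -4.7537 \cdot 10^{5}$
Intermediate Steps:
$V{\left(n \right)} = 15$ ($V{\left(n \right)} = 3 \cdot 5 = 15$)
$E{\left(T \right)} = \frac{3}{20}$ ($E{\left(T \right)} = \left(-3\right) \left(- \frac{1}{20}\right) = \frac{3}{20}$)
$P = 3375$ ($P = 15^{3} = 3375$)
$P \left(-141 + E{\left(11 \right)}\right) = 3375 \left(-141 + \frac{3}{20}\right) = 3375 \left(- \frac{2817}{20}\right) = - \frac{1901475}{4}$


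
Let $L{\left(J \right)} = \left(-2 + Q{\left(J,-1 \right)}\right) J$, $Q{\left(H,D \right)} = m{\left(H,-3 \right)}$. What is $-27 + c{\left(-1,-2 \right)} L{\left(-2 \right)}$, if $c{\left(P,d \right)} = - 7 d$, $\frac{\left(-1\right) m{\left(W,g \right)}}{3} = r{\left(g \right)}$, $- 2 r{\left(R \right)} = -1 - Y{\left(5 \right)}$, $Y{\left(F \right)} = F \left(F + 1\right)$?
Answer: $1331$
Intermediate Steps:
$Y{\left(F \right)} = F \left(1 + F\right)$
$r{\left(R \right)} = \frac{31}{2}$ ($r{\left(R \right)} = - \frac{-1 - 5 \left(1 + 5\right)}{2} = - \frac{-1 - 5 \cdot 6}{2} = - \frac{-1 - 30}{2} = \left(- \frac{1}{2}\right) \left(-31\right) = \frac{31}{2}$)
$m{\left(W,g \right)} = - \frac{93}{2}$ ($m{\left(W,g \right)} = \left(-3\right) \frac{31}{2} = - \frac{93}{2}$)
$Q{\left(H,D \right)} = - \frac{93}{2}$
$L{\left(J \right)} = - \frac{97 J}{2}$ ($L{\left(J \right)} = \left(-2 - \frac{93}{2}\right) J = - \frac{97 J}{2}$)
$-27 + c{\left(-1,-2 \right)} L{\left(-2 \right)} = -27 + \left(-7\right) \left(-2\right) \left(\left(- \frac{97}{2}\right) \left(-2\right)\right) = -27 + 14 \cdot 97 = -27 + 1358 = 1331$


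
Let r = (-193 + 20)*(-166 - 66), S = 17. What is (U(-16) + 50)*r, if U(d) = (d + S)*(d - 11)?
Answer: 923128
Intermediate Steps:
r = 40136 (r = -173*(-232) = 40136)
U(d) = (-11 + d)*(17 + d) (U(d) = (d + 17)*(d - 11) = (17 + d)*(-11 + d) = (-11 + d)*(17 + d))
(U(-16) + 50)*r = ((-187 + (-16)² + 6*(-16)) + 50)*40136 = ((-187 + 256 - 96) + 50)*40136 = (-27 + 50)*40136 = 23*40136 = 923128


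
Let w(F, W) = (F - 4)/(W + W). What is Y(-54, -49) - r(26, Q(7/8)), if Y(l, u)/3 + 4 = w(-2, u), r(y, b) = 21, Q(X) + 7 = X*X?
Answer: -1608/49 ≈ -32.816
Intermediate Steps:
Q(X) = -7 + X² (Q(X) = -7 + X*X = -7 + X²)
w(F, W) = (-4 + F)/(2*W) (w(F, W) = (-4 + F)/((2*W)) = (-4 + F)*(1/(2*W)) = (-4 + F)/(2*W))
Y(l, u) = -12 - 9/u (Y(l, u) = -12 + 3*((-4 - 2)/(2*u)) = -12 + 3*((½)*(-6)/u) = -12 + 3*(-3/u) = -12 - 9/u)
Y(-54, -49) - r(26, Q(7/8)) = (-12 - 9/(-49)) - 1*21 = (-12 - 9*(-1/49)) - 21 = (-12 + 9/49) - 21 = -579/49 - 21 = -1608/49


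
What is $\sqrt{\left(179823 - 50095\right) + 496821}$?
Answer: $\sqrt{626549} \approx 791.55$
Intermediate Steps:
$\sqrt{\left(179823 - 50095\right) + 496821} = \sqrt{129728 + 496821} = \sqrt{626549}$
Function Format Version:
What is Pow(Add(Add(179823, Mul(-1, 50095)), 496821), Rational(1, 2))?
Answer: Pow(626549, Rational(1, 2)) ≈ 791.55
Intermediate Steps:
Pow(Add(Add(179823, Mul(-1, 50095)), 496821), Rational(1, 2)) = Pow(Add(Add(179823, -50095), 496821), Rational(1, 2)) = Pow(Add(129728, 496821), Rational(1, 2)) = Pow(626549, Rational(1, 2))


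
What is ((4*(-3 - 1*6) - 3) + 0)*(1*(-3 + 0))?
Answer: 117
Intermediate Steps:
((4*(-3 - 1*6) - 3) + 0)*(1*(-3 + 0)) = ((4*(-3 - 6) - 3) + 0)*(1*(-3)) = ((4*(-9) - 3) + 0)*(-3) = ((-36 - 3) + 0)*(-3) = (-39 + 0)*(-3) = -39*(-3) = 117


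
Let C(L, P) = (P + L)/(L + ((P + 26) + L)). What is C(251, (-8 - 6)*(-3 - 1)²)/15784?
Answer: 27/4798336 ≈ 5.6269e-6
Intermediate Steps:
C(L, P) = (L + P)/(26 + P + 2*L) (C(L, P) = (L + P)/(L + ((26 + P) + L)) = (L + P)/(L + (26 + L + P)) = (L + P)/(26 + P + 2*L))
C(251, (-8 - 6)*(-3 - 1)²)/15784 = ((251 + (-8 - 6)*(-3 - 1)²)/(26 + (-8 - 6)*(-3 - 1)² + 2*251))/15784 = ((251 - 14*(-4)²)/(26 - 14*(-4)² + 502))*(1/15784) = ((251 - 14*16)/(26 - 14*16 + 502))*(1/15784) = ((251 - 224)/(26 - 224 + 502))*(1/15784) = (27/304)*(1/15784) = 27/4798336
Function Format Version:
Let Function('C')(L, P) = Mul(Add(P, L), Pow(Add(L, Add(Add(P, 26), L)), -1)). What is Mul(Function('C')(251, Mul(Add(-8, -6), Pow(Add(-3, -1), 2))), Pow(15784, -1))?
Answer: Rational(27, 4798336) ≈ 5.6269e-6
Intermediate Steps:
Function('C')(L, P) = Mul(Pow(Add(26, P, Mul(2, L)), -1), Add(L, P)) (Function('C')(L, P) = Mul(Add(L, P), Pow(Add(L, Add(Add(26, P), L)), -1)) = Mul(Add(L, P), Pow(Add(L, Add(26, L, P)), -1)) = Mul(Add(L, P), Pow(Add(26, P, Mul(2, L)), -1)) = Mul(Pow(Add(26, P, Mul(2, L)), -1), Add(L, P)))
Mul(Function('C')(251, Mul(Add(-8, -6), Pow(Add(-3, -1), 2))), Pow(15784, -1)) = Mul(Mul(Pow(Add(26, Mul(Add(-8, -6), Pow(Add(-3, -1), 2)), Mul(2, 251)), -1), Add(251, Mul(Add(-8, -6), Pow(Add(-3, -1), 2)))), Pow(15784, -1)) = Mul(Mul(Pow(Add(26, Mul(-14, Pow(-4, 2)), 502), -1), Add(251, Mul(-14, Pow(-4, 2)))), Rational(1, 15784)) = Mul(Mul(Pow(Add(26, Mul(-14, 16), 502), -1), Add(251, Mul(-14, 16))), Rational(1, 15784)) = Mul(Mul(Pow(Add(26, -224, 502), -1), Add(251, -224)), Rational(1, 15784)) = Mul(Mul(Pow(304, -1), 27), Rational(1, 15784)) = Mul(Mul(Rational(1, 304), 27), Rational(1, 15784)) = Mul(Rational(27, 304), Rational(1, 15784)) = Rational(27, 4798336)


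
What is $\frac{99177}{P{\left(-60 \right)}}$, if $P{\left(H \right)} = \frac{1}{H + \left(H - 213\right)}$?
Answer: $-33025941$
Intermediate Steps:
$P{\left(H \right)} = \frac{1}{-213 + 2 H}$ ($P{\left(H \right)} = \frac{1}{H + \left(-213 + H\right)} = \frac{1}{-213 + 2 H}$)
$\frac{99177}{P{\left(-60 \right)}} = \frac{99177}{\frac{1}{-213 + 2 \left(-60\right)}} = \frac{99177}{\frac{1}{-213 - 120}} = \frac{99177}{\frac{1}{-333}} = \frac{99177}{- \frac{1}{333}} = 99177 \left(-333\right) = -33025941$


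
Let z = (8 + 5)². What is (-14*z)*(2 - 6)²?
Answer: -37856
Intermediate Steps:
z = 169 (z = 13² = 169)
(-14*z)*(2 - 6)² = (-14*169)*(2 - 6)² = -2366*(-4)² = -2366*16 = -37856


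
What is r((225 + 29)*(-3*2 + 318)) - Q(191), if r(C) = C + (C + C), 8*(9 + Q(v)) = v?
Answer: 1901833/8 ≈ 2.3773e+5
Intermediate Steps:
Q(v) = -9 + v/8
r(C) = 3*C (r(C) = C + 2*C = 3*C)
r((225 + 29)*(-3*2 + 318)) - Q(191) = 3*((225 + 29)*(-3*2 + 318)) - (-9 + (1/8)*191) = 3*(254*(-6 + 318)) - (-9 + 191/8) = 3*(254*312) - 1*119/8 = 3*79248 - 119/8 = 237744 - 119/8 = 1901833/8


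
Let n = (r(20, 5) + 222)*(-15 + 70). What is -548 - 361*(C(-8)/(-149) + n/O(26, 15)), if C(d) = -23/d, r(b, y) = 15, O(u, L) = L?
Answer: -374586041/1192 ≈ -3.1425e+5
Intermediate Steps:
n = 13035 (n = (15 + 222)*(-15 + 70) = 237*55 = 13035)
-548 - 361*(C(-8)/(-149) + n/O(26, 15)) = -548 - 361*(-23/(-8)/(-149) + 13035/15) = -548 - 361*(-23*(-1/8)*(-1/149) + 13035*(1/15)) = -548 - 361*((23/8)*(-1/149) + 869) = -548 - 361*(-23/1192 + 869) = -548 - 361*1035825/1192 = -548 - 373932825/1192 = -374586041/1192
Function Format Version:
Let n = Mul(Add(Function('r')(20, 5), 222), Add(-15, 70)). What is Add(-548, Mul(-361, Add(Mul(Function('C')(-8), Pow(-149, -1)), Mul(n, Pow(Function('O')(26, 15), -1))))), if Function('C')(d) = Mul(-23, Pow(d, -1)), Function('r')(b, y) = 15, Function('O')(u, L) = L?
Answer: Rational(-374586041, 1192) ≈ -3.1425e+5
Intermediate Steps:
n = 13035 (n = Mul(Add(15, 222), Add(-15, 70)) = Mul(237, 55) = 13035)
Add(-548, Mul(-361, Add(Mul(Function('C')(-8), Pow(-149, -1)), Mul(n, Pow(Function('O')(26, 15), -1))))) = Add(-548, Mul(-361, Add(Mul(Mul(-23, Pow(-8, -1)), Pow(-149, -1)), Mul(13035, Pow(15, -1))))) = Add(-548, Mul(-361, Add(Mul(Mul(-23, Rational(-1, 8)), Rational(-1, 149)), Mul(13035, Rational(1, 15))))) = Add(-548, Mul(-361, Add(Mul(Rational(23, 8), Rational(-1, 149)), 869))) = Add(-548, Mul(-361, Add(Rational(-23, 1192), 869))) = Add(-548, Mul(-361, Rational(1035825, 1192))) = Add(-548, Rational(-373932825, 1192)) = Rational(-374586041, 1192)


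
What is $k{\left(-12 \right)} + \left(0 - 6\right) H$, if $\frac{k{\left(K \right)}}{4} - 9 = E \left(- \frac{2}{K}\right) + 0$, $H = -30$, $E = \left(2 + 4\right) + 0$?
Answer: $220$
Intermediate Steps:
$E = 6$ ($E = 6 + 0 = 6$)
$k{\left(K \right)} = 36 - \frac{48}{K}$ ($k{\left(K \right)} = 36 + 4 \left(6 \left(- \frac{2}{K}\right) + 0\right) = 36 + 4 \left(- \frac{12}{K} + 0\right) = 36 + 4 \left(- \frac{12}{K}\right) = 36 - \frac{48}{K}$)
$k{\left(-12 \right)} + \left(0 - 6\right) H = \left(36 - \frac{48}{-12}\right) + \left(0 - 6\right) \left(-30\right) = \left(36 - -4\right) - -180 = \left(36 + 4\right) + 180 = 40 + 180 = 220$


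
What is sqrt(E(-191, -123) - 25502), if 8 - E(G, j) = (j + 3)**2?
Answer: I*sqrt(39894) ≈ 199.73*I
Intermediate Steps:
E(G, j) = 8 - (3 + j)**2 (E(G, j) = 8 - (j + 3)**2 = 8 - (3 + j)**2)
sqrt(E(-191, -123) - 25502) = sqrt((8 - (3 - 123)**2) - 25502) = sqrt((8 - 1*(-120)**2) - 25502) = sqrt((8 - 1*14400) - 25502) = sqrt((8 - 14400) - 25502) = sqrt(-14392 - 25502) = sqrt(-39894) = I*sqrt(39894)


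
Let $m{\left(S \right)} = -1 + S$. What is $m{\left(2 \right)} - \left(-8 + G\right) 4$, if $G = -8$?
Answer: $65$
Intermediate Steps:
$m{\left(2 \right)} - \left(-8 + G\right) 4 = \left(-1 + 2\right) - \left(-8 - 8\right) 4 = 1 - \left(-16\right) 4 = 1 - -64 = 1 + 64 = 65$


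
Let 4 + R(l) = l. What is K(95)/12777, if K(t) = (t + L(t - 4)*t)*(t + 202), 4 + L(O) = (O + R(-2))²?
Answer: 67922910/4259 ≈ 15948.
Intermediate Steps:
R(l) = -4 + l
L(O) = -4 + (-6 + O)² (L(O) = -4 + (O + (-4 - 2))² = -4 + (O - 6)² = -4 + (-6 + O)²)
K(t) = (202 + t)*(t + t*(-4 + (-10 + t)²)) (K(t) = (t + (-4 + (-6 + (t - 4))²)*t)*(t + 202) = (t + (-4 + (-6 + (-4 + t))²)*t)*(202 + t) = (t + (-4 + (-10 + t)²)*t)*(202 + t) = (t + t*(-4 + (-10 + t)²))*(202 + t) = (202 + t)*(t + t*(-4 + (-10 + t)²)))
K(95)/12777 = (95*(19594 + 95³ - 3943*95 + 182*95²))/12777 = (95*(19594 + 857375 - 374585 + 182*9025))*(1/12777) = (95*(19594 + 857375 - 374585 + 1642550))*(1/12777) = (95*2144934)*(1/12777) = 203768730*(1/12777) = 67922910/4259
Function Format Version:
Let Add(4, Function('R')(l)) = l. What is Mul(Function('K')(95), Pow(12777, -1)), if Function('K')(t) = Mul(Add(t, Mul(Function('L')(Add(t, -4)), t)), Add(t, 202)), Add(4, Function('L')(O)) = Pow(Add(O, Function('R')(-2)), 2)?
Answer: Rational(67922910, 4259) ≈ 15948.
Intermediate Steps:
Function('R')(l) = Add(-4, l)
Function('L')(O) = Add(-4, Pow(Add(-6, O), 2)) (Function('L')(O) = Add(-4, Pow(Add(O, Add(-4, -2)), 2)) = Add(-4, Pow(Add(O, -6), 2)) = Add(-4, Pow(Add(-6, O), 2)))
Function('K')(t) = Mul(Add(202, t), Add(t, Mul(t, Add(-4, Pow(Add(-10, t), 2))))) (Function('K')(t) = Mul(Add(t, Mul(Add(-4, Pow(Add(-6, Add(t, -4)), 2)), t)), Add(t, 202)) = Mul(Add(t, Mul(Add(-4, Pow(Add(-6, Add(-4, t)), 2)), t)), Add(202, t)) = Mul(Add(t, Mul(Add(-4, Pow(Add(-10, t), 2)), t)), Add(202, t)) = Mul(Add(t, Mul(t, Add(-4, Pow(Add(-10, t), 2)))), Add(202, t)) = Mul(Add(202, t), Add(t, Mul(t, Add(-4, Pow(Add(-10, t), 2))))))
Mul(Function('K')(95), Pow(12777, -1)) = Mul(Mul(95, Add(19594, Pow(95, 3), Mul(-3943, 95), Mul(182, Pow(95, 2)))), Pow(12777, -1)) = Mul(Mul(95, Add(19594, 857375, -374585, Mul(182, 9025))), Rational(1, 12777)) = Mul(Mul(95, Add(19594, 857375, -374585, 1642550)), Rational(1, 12777)) = Mul(Mul(95, 2144934), Rational(1, 12777)) = Mul(203768730, Rational(1, 12777)) = Rational(67922910, 4259)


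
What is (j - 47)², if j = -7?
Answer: 2916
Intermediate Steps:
(j - 47)² = (-7 - 47)² = (-54)² = 2916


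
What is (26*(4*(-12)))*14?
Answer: -17472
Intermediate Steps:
(26*(4*(-12)))*14 = (26*(-48))*14 = -1248*14 = -17472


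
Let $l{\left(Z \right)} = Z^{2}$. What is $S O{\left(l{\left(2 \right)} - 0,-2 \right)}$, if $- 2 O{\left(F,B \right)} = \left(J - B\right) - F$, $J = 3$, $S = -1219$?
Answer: $\frac{1219}{2} \approx 609.5$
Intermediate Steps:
$O{\left(F,B \right)} = - \frac{3}{2} + \frac{B}{2} + \frac{F}{2}$ ($O{\left(F,B \right)} = - \frac{\left(3 - B\right) - F}{2} = - \frac{3 - B - F}{2} = - \frac{3}{2} + \frac{B}{2} + \frac{F}{2}$)
$S O{\left(l{\left(2 \right)} - 0,-2 \right)} = - 1219 \left(- \frac{3}{2} + \frac{1}{2} \left(-2\right) + \frac{2^{2} - 0}{2}\right) = - 1219 \left(- \frac{3}{2} - 1 + \frac{4 + 0}{2}\right) = - 1219 \left(- \frac{3}{2} - 1 + \frac{1}{2} \cdot 4\right) = - 1219 \left(- \frac{3}{2} - 1 + 2\right) = \left(-1219\right) \left(- \frac{1}{2}\right) = \frac{1219}{2}$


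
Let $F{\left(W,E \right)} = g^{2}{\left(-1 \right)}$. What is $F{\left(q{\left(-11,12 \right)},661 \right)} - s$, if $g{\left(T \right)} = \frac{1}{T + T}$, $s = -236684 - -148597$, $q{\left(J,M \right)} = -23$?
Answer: $\frac{352349}{4} \approx 88087.0$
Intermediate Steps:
$s = -88087$ ($s = -236684 + 148597 = -88087$)
$g{\left(T \right)} = \frac{1}{2 T}$
$F{\left(W,E \right)} = \frac{1}{4}$ ($F{\left(W,E \right)} = \left(\frac{1}{2 \left(-1\right)}\right)^{2} = \left(\frac{1}{2} \left(-1\right)\right)^{2} = \left(- \frac{1}{2}\right)^{2} = \frac{1}{4}$)
$F{\left(q{\left(-11,12 \right)},661 \right)} - s = \frac{1}{4} - -88087 = \frac{1}{4} + 88087 = \frac{352349}{4}$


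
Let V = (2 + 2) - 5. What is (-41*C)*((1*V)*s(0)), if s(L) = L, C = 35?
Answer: 0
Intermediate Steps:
V = -1 (V = 4 - 5 = -1)
(-41*C)*((1*V)*s(0)) = (-41*35)*((1*(-1))*0) = -(-1435)*0 = -1435*0 = 0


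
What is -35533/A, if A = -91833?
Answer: 35533/91833 ≈ 0.38693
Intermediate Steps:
-35533/A = -35533/(-91833) = -35533*(-1/91833) = 35533/91833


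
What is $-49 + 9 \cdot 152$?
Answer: $1319$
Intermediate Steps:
$-49 + 9 \cdot 152 = -49 + 1368 = 1319$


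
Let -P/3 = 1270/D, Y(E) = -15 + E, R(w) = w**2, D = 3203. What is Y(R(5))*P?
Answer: -38100/3203 ≈ -11.895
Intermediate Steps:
P = -3810/3203 ≈ -1.1895
Y(R(5))*P = (-15 + 5**2)*(-3810/3203) = (-15 + 25)*(-3810/3203) = 10*(-3810/3203) = -38100/3203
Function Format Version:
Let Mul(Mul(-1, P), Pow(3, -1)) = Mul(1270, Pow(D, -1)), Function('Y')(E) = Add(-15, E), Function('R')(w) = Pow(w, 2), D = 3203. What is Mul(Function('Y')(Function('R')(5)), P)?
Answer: Rational(-38100, 3203) ≈ -11.895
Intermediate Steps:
P = Rational(-3810, 3203) (P = Mul(-3, Mul(1270, Pow(3203, -1))) = Mul(-3, Mul(1270, Rational(1, 3203))) = Mul(-3, Rational(1270, 3203)) = Rational(-3810, 3203) ≈ -1.1895)
Mul(Function('Y')(Function('R')(5)), P) = Mul(Add(-15, Pow(5, 2)), Rational(-3810, 3203)) = Mul(Add(-15, 25), Rational(-3810, 3203)) = Mul(10, Rational(-3810, 3203)) = Rational(-38100, 3203)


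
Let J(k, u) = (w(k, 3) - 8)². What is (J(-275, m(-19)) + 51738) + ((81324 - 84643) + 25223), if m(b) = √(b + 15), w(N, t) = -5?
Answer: 73811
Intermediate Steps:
m(b) = √(15 + b)
J(k, u) = 169 (J(k, u) = (-5 - 8)² = (-13)² = 169)
(J(-275, m(-19)) + 51738) + ((81324 - 84643) + 25223) = (169 + 51738) + ((81324 - 84643) + 25223) = 51907 + (-3319 + 25223) = 51907 + 21904 = 73811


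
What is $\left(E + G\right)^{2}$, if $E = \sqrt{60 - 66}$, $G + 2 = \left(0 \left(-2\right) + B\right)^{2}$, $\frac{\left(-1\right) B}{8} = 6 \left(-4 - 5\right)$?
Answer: $\left(186622 + i \sqrt{6}\right)^{2} \approx 3.4828 \cdot 10^{10} + 9.0 \cdot 10^{5} i$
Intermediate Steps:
$B = 432$ ($B = - 8 \cdot 6 \left(-4 - 5\right) = - 8 \cdot 6 \left(-9\right) = \left(-8\right) \left(-54\right) = 432$)
$G = 186622$ ($G = -2 + \left(0 \left(-2\right) + 432\right)^{2} = -2 + \left(0 + 432\right)^{2} = -2 + 432^{2} = -2 + 186624 = 186622$)
$E = i \sqrt{6}$ ($E = \sqrt{-6} = i \sqrt{6} \approx 2.4495 i$)
$\left(E + G\right)^{2} = \left(i \sqrt{6} + 186622\right)^{2} = \left(186622 + i \sqrt{6}\right)^{2}$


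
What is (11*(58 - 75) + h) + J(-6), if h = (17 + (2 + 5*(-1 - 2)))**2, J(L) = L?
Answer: -177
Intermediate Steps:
h = 16 (h = (17 + (2 + 5*(-3)))**2 = (17 + (2 - 15))**2 = (17 - 13)**2 = 4**2 = 16)
(11*(58 - 75) + h) + J(-6) = (11*(58 - 75) + 16) - 6 = (11*(-17) + 16) - 6 = (-187 + 16) - 6 = -171 - 6 = -177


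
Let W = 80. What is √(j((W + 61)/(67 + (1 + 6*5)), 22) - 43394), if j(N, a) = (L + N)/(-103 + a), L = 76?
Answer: I*√688938322/126 ≈ 208.31*I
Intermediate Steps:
j(N, a) = (76 + N)/(-103 + a)
√(j((W + 61)/(67 + (1 + 6*5)), 22) - 43394) = √((76 + (80 + 61)/(67 + (1 + 6*5)))/(-103 + 22) - 43394) = √((76 + 141/(67 + (1 + 30)))/(-81) - 43394) = √(-(76 + 141/(67 + 31))/81 - 43394) = √(-(76 + 141/98)/81 - 43394) = √(-1/81*7589/98 - 43394) = √(-7589/7938 - 43394) = √(-344469161/7938) = I*√688938322/126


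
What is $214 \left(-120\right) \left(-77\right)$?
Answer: $1977360$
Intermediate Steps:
$214 \left(-120\right) \left(-77\right) = \left(-25680\right) \left(-77\right) = 1977360$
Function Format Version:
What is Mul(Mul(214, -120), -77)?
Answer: 1977360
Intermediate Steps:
Mul(Mul(214, -120), -77) = Mul(-25680, -77) = 1977360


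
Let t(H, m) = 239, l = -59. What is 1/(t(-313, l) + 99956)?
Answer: 1/100195 ≈ 9.9805e-6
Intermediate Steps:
1/(t(-313, l) + 99956) = 1/(239 + 99956) = 1/100195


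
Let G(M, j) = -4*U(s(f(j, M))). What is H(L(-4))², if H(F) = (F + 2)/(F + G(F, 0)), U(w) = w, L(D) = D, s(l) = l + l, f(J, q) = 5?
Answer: 1/484 ≈ 0.0020661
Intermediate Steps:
s(l) = 2*l
G(M, j) = -40 (G(M, j) = -8*5 = -4*10 = -40)
H(F) = (2 + F)/(-40 + F) (H(F) = (F + 2)/(F - 40) = (2 + F)/(-40 + F))
H(L(-4))² = ((2 - 4)/(-40 - 4))² = (-2/(-44))² = (-1/44*(-2))² = (1/22)² = 1/484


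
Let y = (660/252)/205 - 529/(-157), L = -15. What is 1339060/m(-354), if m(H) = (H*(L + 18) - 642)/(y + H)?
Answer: 2725239065/9891 ≈ 2.7553e+5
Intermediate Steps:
y = 457196/135177 (y = (660*(1/252))*(1/205) - 529*(-1/157) = (55/21)*(1/205) + 529/157 = 11/861 + 529/157 = 457196/135177 ≈ 3.3822)
m(H) = (-642 + 3*H)/(457196/135177 + H) (m(H) = (H*(-15 + 18) - 642)/(457196/135177 + H) = (H*3 - 642)/(457196/135177 + H) = (3*H - 642)/(457196/135177 + H) = (-642 + 3*H)/(457196/135177 + H))
1339060/m(-354) = 1339060/((405531*(-214 - 354)/(457196 + 135177*(-354)))) = 1339060/((405531*(-568)/(457196 - 47852658))) = 1339060/((405531*(-568)/(-47395462))) = 1339060/((405531*(-1/47395462)*(-568))) = 1339060/(115170804/23697731) = 1339060*(23697731/115170804) = 2725239065/9891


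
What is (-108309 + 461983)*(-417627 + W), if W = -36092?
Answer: -160468613606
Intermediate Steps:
(-108309 + 461983)*(-417627 + W) = (-108309 + 461983)*(-417627 - 36092) = 353674*(-453719) = -160468613606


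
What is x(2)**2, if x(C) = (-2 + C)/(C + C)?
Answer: 0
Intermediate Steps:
x(C) = (-2 + C)/(2*C) (x(C) = (-2 + C)/((2*C)) = (-2 + C)*(1/(2*C)) = (-2 + C)/(2*C))
x(2)**2 = ((1/2)*(-2 + 2)/2)**2 = ((1/2)*(1/2)*0)**2 = 0**2 = 0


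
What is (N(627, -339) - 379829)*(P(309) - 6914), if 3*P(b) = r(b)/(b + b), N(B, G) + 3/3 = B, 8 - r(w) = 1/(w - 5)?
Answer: 492564294993793/187872 ≈ 2.6218e+9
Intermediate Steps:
r(w) = 8 - 1/(-5 + w) (r(w) = 8 - 1/(w - 5) = 8 - 1/(-5 + w))
N(B, G) = -1 + B
P(b) = (-41 + 8*b)/(6*b*(-5 + b)) (P(b) = (((-41 + 8*b)/(-5 + b))/(b + b))/3 = (((-41 + 8*b)/(-5 + b))/((2*b)))/3 = ((1/(2*b))*((-41 + 8*b)/(-5 + b)))/3 = ((-41 + 8*b)/(2*b*(-5 + b)))/3 = (-41 + 8*b)/(6*b*(-5 + b)))
(N(627, -339) - 379829)*(P(309) - 6914) = ((-1 + 627) - 379829)*((⅙)*(-41 + 8*309)/(309*(-5 + 309)) - 6914) = (626 - 379829)*((⅙)*(1/309)*(-41 + 2472)/304 - 6914) = -379203*((⅙)*(1/309)*(1/304)*2431 - 6914) = -379203*(2431/563616 - 6914) = -379203*(-3896838593/563616) = 492564294993793/187872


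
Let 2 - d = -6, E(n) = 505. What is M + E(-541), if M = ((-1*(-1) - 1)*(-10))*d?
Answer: 505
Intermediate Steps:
d = 8 (d = 2 - 1*(-6) = 2 + 6 = 8)
M = 0 (M = ((-1*(-1) - 1)*(-10))*8 = ((1 - 1)*(-10))*8 = (0*(-10))*8 = 0*8 = 0)
M + E(-541) = 0 + 505 = 505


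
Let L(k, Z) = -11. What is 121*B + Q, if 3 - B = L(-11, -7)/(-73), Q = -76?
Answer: 19620/73 ≈ 268.77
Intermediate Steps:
B = 208/73 (B = 3 - (-11)/(-73) = 3 - (-11)*(-1)/73 = 3 - 1*11/73 = 3 - 11/73 = 208/73 ≈ 2.8493)
121*B + Q = 121*(208/73) - 76 = 25168/73 - 76 = 19620/73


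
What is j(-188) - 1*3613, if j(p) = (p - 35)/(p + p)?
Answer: -1358265/376 ≈ -3612.4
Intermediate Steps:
j(p) = (-35 + p)/(2*p) (j(p) = (-35 + p)/((2*p)) = (-35 + p)*(1/(2*p)) = (-35 + p)/(2*p))
j(-188) - 1*3613 = (½)*(-35 - 188)/(-188) - 1*3613 = (½)*(-1/188)*(-223) - 3613 = 223/376 - 3613 = -1358265/376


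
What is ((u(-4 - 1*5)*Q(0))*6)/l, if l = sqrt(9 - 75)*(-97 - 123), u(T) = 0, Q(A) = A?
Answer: 0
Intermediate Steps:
l = -220*I*sqrt(66) (l = sqrt(-66)*(-220) = (I*sqrt(66))*(-220) = -220*I*sqrt(66) ≈ -1787.3*I)
((u(-4 - 1*5)*Q(0))*6)/l = ((0*0)*6)/((-220*I*sqrt(66))) = (0*6)*(I*sqrt(66)/14520) = 0*(I*sqrt(66)/14520) = 0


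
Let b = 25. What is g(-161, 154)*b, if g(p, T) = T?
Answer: 3850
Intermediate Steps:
g(-161, 154)*b = 154*25 = 3850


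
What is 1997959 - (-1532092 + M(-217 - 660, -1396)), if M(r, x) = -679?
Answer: 3530730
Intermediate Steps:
1997959 - (-1532092 + M(-217 - 660, -1396)) = 1997959 - (-1532092 - 679) = 1997959 - 1*(-1532771) = 1997959 + 1532771 = 3530730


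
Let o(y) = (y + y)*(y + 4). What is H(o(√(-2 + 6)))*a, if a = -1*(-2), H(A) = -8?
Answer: -16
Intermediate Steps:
o(y) = 2*y*(4 + y) (o(y) = (2*y)*(4 + y) = 2*y*(4 + y))
a = 2
H(o(√(-2 + 6)))*a = -8*2 = -16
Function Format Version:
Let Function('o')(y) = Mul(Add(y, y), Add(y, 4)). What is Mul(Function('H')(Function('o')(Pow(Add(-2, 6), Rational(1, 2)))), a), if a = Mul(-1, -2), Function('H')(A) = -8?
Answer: -16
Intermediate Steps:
Function('o')(y) = Mul(2, y, Add(4, y)) (Function('o')(y) = Mul(Mul(2, y), Add(4, y)) = Mul(2, y, Add(4, y)))
a = 2
Mul(Function('H')(Function('o')(Pow(Add(-2, 6), Rational(1, 2)))), a) = Mul(-8, 2) = -16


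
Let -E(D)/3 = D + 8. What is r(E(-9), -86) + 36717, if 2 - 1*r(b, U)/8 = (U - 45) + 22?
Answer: 37605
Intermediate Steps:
E(D) = -24 - 3*D (E(D) = -3*(D + 8) = -3*(8 + D) = -24 - 3*D)
r(b, U) = 200 - 8*U (r(b, U) = 16 - 8*((U - 45) + 22) = 16 - 8*((-45 + U) + 22) = 16 - 8*(-23 + U) = 16 + (184 - 8*U) = 200 - 8*U)
r(E(-9), -86) + 36717 = (200 - 8*(-86)) + 36717 = (200 + 688) + 36717 = 888 + 36717 = 37605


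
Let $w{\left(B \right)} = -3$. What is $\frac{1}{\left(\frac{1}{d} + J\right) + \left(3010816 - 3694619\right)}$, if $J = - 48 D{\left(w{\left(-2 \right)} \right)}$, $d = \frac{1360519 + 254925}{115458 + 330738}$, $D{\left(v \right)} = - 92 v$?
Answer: $- \frac{403861}{281511602362} \approx -1.4346 \cdot 10^{-6}$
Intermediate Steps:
$d = \frac{403861}{111549}$ ($d = \frac{1615444}{446196} = 1615444 \cdot \frac{1}{446196} = \frac{403861}{111549} \approx 3.6205$)
$J = -13248$ ($J = - 48 \left(\left(-92\right) \left(-3\right)\right) = \left(-48\right) 276 = -13248$)
$\frac{1}{\left(\frac{1}{d} + J\right) + \left(3010816 - 3694619\right)} = \frac{1}{\left(\frac{1}{\frac{403861}{111549}} - 13248\right) + \left(3010816 - 3694619\right)} = \frac{1}{\left(\frac{111549}{403861} - 13248\right) + \left(3010816 - 3694619\right)} = \frac{1}{- \frac{5350238979}{403861} - 683803} = \frac{1}{- \frac{281511602362}{403861}} = - \frac{403861}{281511602362}$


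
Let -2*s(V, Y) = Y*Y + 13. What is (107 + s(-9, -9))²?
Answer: 3600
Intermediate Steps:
s(V, Y) = -13/2 - Y²/2 (s(V, Y) = -(Y*Y + 13)/2 = -(Y² + 13)/2 = -(13 + Y²)/2 = -13/2 - Y²/2)
(107 + s(-9, -9))² = (107 + (-13/2 - ½*(-9)²))² = (107 + (-13/2 - ½*81))² = (107 + (-13/2 - 81/2))² = (107 - 47)² = 60² = 3600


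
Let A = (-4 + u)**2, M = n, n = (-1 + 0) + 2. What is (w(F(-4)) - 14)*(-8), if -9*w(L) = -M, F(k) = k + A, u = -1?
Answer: 1000/9 ≈ 111.11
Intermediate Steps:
n = 1 (n = -1 + 2 = 1)
M = 1
A = 25 (A = (-4 - 1)**2 = (-5)**2 = 25)
F(k) = 25 + k (F(k) = k + 25 = 25 + k)
w(L) = 1/9 (w(L) = -(-1)/9 = -1/9*(-1) = 1/9)
(w(F(-4)) - 14)*(-8) = (1/9 - 14)*(-8) = -125/9*(-8) = 1000/9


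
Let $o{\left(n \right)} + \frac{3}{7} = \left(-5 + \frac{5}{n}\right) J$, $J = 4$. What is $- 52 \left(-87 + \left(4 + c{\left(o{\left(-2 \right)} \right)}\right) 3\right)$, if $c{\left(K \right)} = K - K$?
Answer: $3900$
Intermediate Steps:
$o{\left(n \right)} = - \frac{143}{7} + \frac{20}{n}$ ($o{\left(n \right)} = - \frac{3}{7} + \left(-5 + \frac{5}{n}\right) 4 = - \frac{3}{7} - \left(20 - \frac{20}{n}\right) = - \frac{143}{7} + \frac{20}{n}$)
$c{\left(K \right)} = 0$
$- 52 \left(-87 + \left(4 + c{\left(o{\left(-2 \right)} \right)}\right) 3\right) = - 52 \left(-87 + \left(4 + 0\right) 3\right) = - 52 \left(-87 + 4 \cdot 3\right) = - 52 \left(-87 + 12\right) = \left(-52\right) \left(-75\right) = 3900$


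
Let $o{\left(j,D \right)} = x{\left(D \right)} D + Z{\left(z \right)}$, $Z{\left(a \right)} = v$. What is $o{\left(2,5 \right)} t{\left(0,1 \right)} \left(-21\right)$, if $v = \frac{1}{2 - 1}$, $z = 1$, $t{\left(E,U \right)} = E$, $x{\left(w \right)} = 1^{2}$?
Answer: $0$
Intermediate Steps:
$x{\left(w \right)} = 1$
$v = 1$ ($v = 1^{-1} = 1$)
$Z{\left(a \right)} = 1$
$o{\left(j,D \right)} = 1 + D$ ($o{\left(j,D \right)} = 1 D + 1 = D + 1 = 1 + D$)
$o{\left(2,5 \right)} t{\left(0,1 \right)} \left(-21\right) = \left(1 + 5\right) 0 \left(-21\right) = 6 \cdot 0 \left(-21\right) = 0 \left(-21\right) = 0$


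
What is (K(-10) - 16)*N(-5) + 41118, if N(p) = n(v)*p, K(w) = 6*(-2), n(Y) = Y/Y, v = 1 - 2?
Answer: 41258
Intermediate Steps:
v = -1
n(Y) = 1
K(w) = -12
N(p) = p (N(p) = 1*p = p)
(K(-10) - 16)*N(-5) + 41118 = (-12 - 16)*(-5) + 41118 = -28*(-5) + 41118 = 140 + 41118 = 41258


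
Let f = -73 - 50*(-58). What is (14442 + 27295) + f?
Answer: 44564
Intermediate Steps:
f = 2827 (f = -73 + 2900 = 2827)
(14442 + 27295) + f = (14442 + 27295) + 2827 = 41737 + 2827 = 44564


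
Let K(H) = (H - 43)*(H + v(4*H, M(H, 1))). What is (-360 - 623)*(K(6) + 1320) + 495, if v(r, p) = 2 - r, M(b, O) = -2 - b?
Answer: -1879001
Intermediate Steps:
K(H) = (-43 + H)*(2 - 3*H) (K(H) = (H - 43)*(H + (2 - 4*H)) = (-43 + H)*(H + (2 - 4*H)) = (-43 + H)*(2 - 3*H))
(-360 - 623)*(K(6) + 1320) + 495 = (-360 - 623)*((-86 - 3*6² + 131*6) + 1320) + 495 = -983*((-86 - 3*36 + 786) + 1320) + 495 = -983*((-86 - 108 + 786) + 1320) + 495 = -983*(592 + 1320) + 495 = -983*1912 + 495 = -1879496 + 495 = -1879001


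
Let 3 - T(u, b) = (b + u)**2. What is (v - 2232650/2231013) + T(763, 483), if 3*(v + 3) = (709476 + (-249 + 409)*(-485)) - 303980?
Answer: -1073279621714/743671 ≈ -1.4432e+6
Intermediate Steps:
v = 327887/3 (v = -3 + ((709476 + (-249 + 409)*(-485)) - 303980)/3 = -3 + ((709476 + 160*(-485)) - 303980)/3 = -3 + ((709476 - 77600) - 303980)/3 = -3 + (631876 - 303980)/3 = -3 + (1/3)*327896 = -3 + 327896/3 = 327887/3 ≈ 1.0930e+5)
T(u, b) = 3 - (b + u)**2
(v - 2232650/2231013) + T(763, 483) = (327887/3 - 2232650/2231013) + (3 - (483 + 763)**2) = (327887/3 - 2232650*1/2231013) + (3 - 1*1246**2) = (327887/3 - 2232650/2231013) + (3 - 1*1552516) = 81279273509/743671 + (3 - 1552516) = 81279273509/743671 - 1552513 = -1073279621714/743671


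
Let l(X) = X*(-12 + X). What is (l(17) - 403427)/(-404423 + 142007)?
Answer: 201671/131208 ≈ 1.5370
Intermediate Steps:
(l(17) - 403427)/(-404423 + 142007) = (17*(-12 + 17) - 403427)/(-404423 + 142007) = (17*5 - 403427)/(-262416) = (85 - 403427)*(-1/262416) = -403342*(-1/262416) = 201671/131208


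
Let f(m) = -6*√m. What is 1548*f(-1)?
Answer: -9288*I ≈ -9288.0*I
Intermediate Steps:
1548*f(-1) = 1548*(-6*I) = -9288*I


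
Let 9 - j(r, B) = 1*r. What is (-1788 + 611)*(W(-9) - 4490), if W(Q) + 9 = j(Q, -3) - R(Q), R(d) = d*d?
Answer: 5369474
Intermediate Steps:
j(r, B) = 9 - r
R(d) = d²
W(Q) = -Q - Q² (W(Q) = -9 + ((9 - Q) - Q²) = -9 + (9 - Q - Q²) = -Q - Q²)
(-1788 + 611)*(W(-9) - 4490) = (-1788 + 611)*(-9*(-1 - 1*(-9)) - 4490) = -1177*(-9*(-1 + 9) - 4490) = -1177*(-9*8 - 4490) = -1177*(-72 - 4490) = -1177*(-4562) = 5369474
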